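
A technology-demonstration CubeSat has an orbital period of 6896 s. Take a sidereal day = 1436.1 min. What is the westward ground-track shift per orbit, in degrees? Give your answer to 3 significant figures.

28.8°

During one orbit Earth rotates (6896.0 / 86166) × 360° = 28.81°.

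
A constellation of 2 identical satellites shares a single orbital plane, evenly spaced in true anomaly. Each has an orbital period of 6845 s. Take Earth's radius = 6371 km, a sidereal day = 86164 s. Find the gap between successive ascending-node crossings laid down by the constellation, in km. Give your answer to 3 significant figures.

Single-satellite node shift = (6845.0/86164) × 360° = 28.60°.
With 2 satellites evenly phased, successive equator crossings are 28.60/2 = 14.299° apart.
That is 14.299 × 111.2 = 1590 km at the equator.

1590 km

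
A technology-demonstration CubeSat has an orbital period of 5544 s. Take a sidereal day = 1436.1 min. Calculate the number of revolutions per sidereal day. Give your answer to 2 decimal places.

Orbits per sidereal day = 86166 / 5544.0 = 15.542.

15.54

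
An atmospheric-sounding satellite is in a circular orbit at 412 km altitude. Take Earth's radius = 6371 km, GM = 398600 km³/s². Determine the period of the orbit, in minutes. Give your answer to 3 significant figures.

Semi-major axis a = 6371 + 412 = 6783 km. Period T = 2π√(a³/μ) = 2π√(6783³/398600) = 5559.6 s = 92.66 min.

92.7 min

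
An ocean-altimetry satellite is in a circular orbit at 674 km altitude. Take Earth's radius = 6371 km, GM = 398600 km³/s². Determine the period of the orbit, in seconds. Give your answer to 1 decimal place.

5884.8 seconds

Semi-major axis a = 6371 + 674 = 7045 km. Period T = 2π√(a³/μ) = 2π√(7045³/398600) = 5884.8 s = 98.08 min.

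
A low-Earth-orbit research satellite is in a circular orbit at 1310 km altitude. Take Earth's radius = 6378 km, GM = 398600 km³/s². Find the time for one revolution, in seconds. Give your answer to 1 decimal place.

Semi-major axis a = 6378 + 1310 = 7688 km. Period T = 2π√(a³/μ) = 2π√(7688³/398600) = 6708.6 s = 111.81 min.

6708.6 seconds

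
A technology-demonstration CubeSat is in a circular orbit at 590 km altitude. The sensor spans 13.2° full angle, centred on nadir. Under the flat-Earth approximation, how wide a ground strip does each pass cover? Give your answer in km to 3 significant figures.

Half-angle = 13.2°/2 = 6.6°.
Swath width ≈ 2h·tan(θ/2) = 2 × 590 × tan(6.6°) = 136.5 km.

137 km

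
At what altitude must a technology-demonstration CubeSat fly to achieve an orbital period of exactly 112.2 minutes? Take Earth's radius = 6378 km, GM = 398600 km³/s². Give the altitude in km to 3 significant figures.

1330 km

T = 112.2 min = 6732.0 s.
From T = 2π√(a³/μ): a = (μ T²/4π²)^(1/3) = (398600 × 6732.0² / 4π²)^(1/3) = 7706 km.
Altitude h = a − R = 7706 − 6378 = 1328 km.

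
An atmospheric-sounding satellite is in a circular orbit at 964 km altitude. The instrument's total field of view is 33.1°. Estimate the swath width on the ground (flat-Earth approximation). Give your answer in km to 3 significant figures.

573 km

Half-angle = 33.1°/2 = 16.55°.
Swath width ≈ 2h·tan(θ/2) = 2 × 964 × tan(16.55°) = 572.9 km.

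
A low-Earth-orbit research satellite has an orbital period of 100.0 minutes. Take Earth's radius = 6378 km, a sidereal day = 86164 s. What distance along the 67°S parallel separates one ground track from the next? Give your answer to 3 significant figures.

1090 km

T = 100.0 min = 6000.0 s.
Node shift per orbit = (6000.0/86164) × 360° = 25.07°.
Equatorial spacing = 25.07 × 111.3 km/° = 2791 km.
At 67° latitude, spacing = 2791 × cos(67°) = 1090 km.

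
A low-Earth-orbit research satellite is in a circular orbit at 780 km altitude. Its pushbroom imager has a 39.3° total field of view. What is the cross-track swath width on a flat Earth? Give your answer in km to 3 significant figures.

Half-angle = 39.3°/2 = 19.65°.
Swath width ≈ 2h·tan(θ/2) = 2 × 780 × tan(19.65°) = 557.0 km.

557 km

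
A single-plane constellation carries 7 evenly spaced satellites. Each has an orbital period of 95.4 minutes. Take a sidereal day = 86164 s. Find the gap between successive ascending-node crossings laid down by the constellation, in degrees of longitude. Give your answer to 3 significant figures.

T = 95.4 min = 5724.0 s.
Single-satellite node shift = (5724.0/86164) × 360° = 23.92°.
With 7 satellites evenly phased, successive equator crossings are 23.92/7 = 3.416° apart.

3.42°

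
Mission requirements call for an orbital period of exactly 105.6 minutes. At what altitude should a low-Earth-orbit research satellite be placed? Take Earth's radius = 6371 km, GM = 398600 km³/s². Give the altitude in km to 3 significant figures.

1030 km

T = 105.6 min = 6336.0 s.
From T = 2π√(a³/μ): a = (μ T²/4π²)^(1/3) = (398600 × 6336.0² / 4π²)^(1/3) = 7401 km.
Altitude h = a − R = 7401 − 6371 = 1030 km.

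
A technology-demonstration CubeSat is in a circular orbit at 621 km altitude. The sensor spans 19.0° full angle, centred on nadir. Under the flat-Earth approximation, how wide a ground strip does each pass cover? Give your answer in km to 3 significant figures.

208 km

Half-angle = 19.0°/2 = 9.5°.
Swath width ≈ 2h·tan(θ/2) = 2 × 621 × tan(9.5°) = 207.8 km.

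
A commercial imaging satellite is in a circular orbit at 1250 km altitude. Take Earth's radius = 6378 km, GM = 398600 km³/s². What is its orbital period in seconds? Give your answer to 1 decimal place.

Semi-major axis a = 6378 + 1250 = 7628 km. Period T = 2π√(a³/μ) = 2π√(7628³/398600) = 6630.2 s = 110.50 min.

6630.2 seconds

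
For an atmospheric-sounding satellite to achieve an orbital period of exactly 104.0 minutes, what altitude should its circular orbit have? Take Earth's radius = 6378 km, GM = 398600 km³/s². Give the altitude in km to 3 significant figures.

948 km

T = 104.0 min = 6240.0 s.
From T = 2π√(a³/μ): a = (μ T²/4π²)^(1/3) = (398600 × 6240.0² / 4π²)^(1/3) = 7326 km.
Altitude h = a − R = 7326 − 6378 = 948 km.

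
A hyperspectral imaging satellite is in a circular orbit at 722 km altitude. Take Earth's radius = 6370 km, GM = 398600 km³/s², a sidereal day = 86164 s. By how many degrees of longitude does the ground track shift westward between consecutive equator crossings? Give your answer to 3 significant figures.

Semi-major axis a = 6370 + 722 = 7092 km. Period T = 2π√(a³/μ) = 2π√(7092³/398600) = 5943.8 s = 99.06 min.
During one orbit Earth rotates (5943.8 / 86164) × 360° = 24.83°.

24.8°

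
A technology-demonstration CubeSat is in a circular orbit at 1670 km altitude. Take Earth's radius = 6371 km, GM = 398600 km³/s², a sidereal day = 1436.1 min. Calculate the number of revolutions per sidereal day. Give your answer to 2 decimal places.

Semi-major axis a = 6371 + 1670 = 8041 km. Period T = 2π√(a³/μ) = 2π√(8041³/398600) = 7175.9 s = 119.60 min.
Orbits per sidereal day = 86166 / 7175.9 = 12.008.

12.01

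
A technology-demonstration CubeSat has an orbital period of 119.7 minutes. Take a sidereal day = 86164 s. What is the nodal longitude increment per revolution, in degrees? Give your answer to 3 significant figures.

30.0°

T = 119.7 min = 7182.0 s.
During one orbit Earth rotates (7182.0 / 86164) × 360° = 30.01°.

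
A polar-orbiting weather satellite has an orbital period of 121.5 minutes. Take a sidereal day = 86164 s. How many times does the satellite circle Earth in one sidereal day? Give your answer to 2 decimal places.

T = 121.5 min = 7290.0 s.
Orbits per sidereal day = 86164 / 7290.0 = 11.819.

11.82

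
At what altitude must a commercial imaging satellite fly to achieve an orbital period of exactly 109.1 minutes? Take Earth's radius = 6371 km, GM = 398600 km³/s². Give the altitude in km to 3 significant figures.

T = 109.1 min = 6546.0 s.
From T = 2π√(a³/μ): a = (μ T²/4π²)^(1/3) = (398600 × 6546.0² / 4π²)^(1/3) = 7563 km.
Altitude h = a − R = 7563 − 6371 = 1192 km.

1190 km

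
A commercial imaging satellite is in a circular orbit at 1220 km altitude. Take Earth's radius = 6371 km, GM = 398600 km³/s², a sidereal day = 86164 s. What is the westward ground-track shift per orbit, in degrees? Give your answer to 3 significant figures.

27.5°

Semi-major axis a = 6371 + 1220 = 7591 km. Period T = 2π√(a³/μ) = 2π√(7591³/398600) = 6582.0 s = 109.70 min.
During one orbit Earth rotates (6582.0 / 86164) × 360° = 27.50°.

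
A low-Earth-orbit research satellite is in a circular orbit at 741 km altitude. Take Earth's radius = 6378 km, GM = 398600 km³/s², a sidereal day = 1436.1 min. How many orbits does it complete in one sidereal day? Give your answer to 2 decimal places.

14.41

Semi-major axis a = 6378 + 741 = 7119 km. Period T = 2π√(a³/μ) = 2π√(7119³/398600) = 5977.8 s = 99.63 min.
Orbits per sidereal day = 86166 / 5977.8 = 14.414.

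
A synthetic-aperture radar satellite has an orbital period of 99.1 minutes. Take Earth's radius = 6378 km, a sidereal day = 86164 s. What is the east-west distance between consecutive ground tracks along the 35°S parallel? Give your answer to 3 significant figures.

2270 km

T = 99.1 min = 5946.0 s.
Node shift per orbit = (5946.0/86164) × 360° = 24.84°.
Equatorial spacing = 24.84 × 111.3 km/° = 2765 km.
At 35° latitude, spacing = 2765 × cos(35°) = 2265 km.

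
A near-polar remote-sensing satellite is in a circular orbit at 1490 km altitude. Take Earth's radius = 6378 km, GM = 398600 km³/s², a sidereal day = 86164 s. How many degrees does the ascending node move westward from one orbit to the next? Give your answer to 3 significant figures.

Semi-major axis a = 6378 + 1490 = 7868 km. Period T = 2π√(a³/μ) = 2π√(7868³/398600) = 6945.6 s = 115.76 min.
During one orbit Earth rotates (6945.6 / 86164) × 360° = 29.02°.

29.0°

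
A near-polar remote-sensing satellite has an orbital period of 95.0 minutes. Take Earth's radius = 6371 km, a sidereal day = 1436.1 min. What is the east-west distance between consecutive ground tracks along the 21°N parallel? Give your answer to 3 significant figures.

T = 95.0 min = 5700.0 s.
Node shift per orbit = (5700.0/86166) × 360° = 23.81°.
Equatorial spacing = 23.81 × 111.2 km/° = 2648 km.
At 21° latitude, spacing = 2648 × cos(21°) = 2472 km.

2470 km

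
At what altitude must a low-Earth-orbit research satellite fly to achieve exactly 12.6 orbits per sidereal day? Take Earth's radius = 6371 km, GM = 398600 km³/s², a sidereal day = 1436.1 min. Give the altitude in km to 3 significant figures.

Required period T = 86166 / 12.6 = 6838.6 s.
From T = 2π√(a³/μ): a = (μ T²/4π²)^(1/3) = (398600 × 6838.6² / 4π²)^(1/3) = 7787 km.
Altitude h = a − R = 7787 − 6371 = 1416 km.

1420 km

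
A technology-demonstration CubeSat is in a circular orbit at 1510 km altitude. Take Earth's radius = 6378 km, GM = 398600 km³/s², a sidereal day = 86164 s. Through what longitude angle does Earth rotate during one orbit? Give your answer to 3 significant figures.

Semi-major axis a = 6378 + 1510 = 7888 km. Period T = 2π√(a³/μ) = 2π√(7888³/398600) = 6972.1 s = 116.20 min.
During one orbit Earth rotates (6972.1 / 86164) × 360° = 29.13°.

29.1°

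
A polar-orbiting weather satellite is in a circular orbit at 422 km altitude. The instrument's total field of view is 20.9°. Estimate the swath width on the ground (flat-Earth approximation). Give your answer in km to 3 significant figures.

156 km

Half-angle = 20.9°/2 = 10.45°.
Swath width ≈ 2h·tan(θ/2) = 2 × 422 × tan(10.45°) = 155.7 km.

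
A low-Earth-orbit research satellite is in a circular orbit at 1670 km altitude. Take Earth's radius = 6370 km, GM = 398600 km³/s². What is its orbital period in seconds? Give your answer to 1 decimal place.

7174.6 seconds

Semi-major axis a = 6370 + 1670 = 8040 km. Period T = 2π√(a³/μ) = 2π√(8040³/398600) = 7174.6 s = 119.58 min.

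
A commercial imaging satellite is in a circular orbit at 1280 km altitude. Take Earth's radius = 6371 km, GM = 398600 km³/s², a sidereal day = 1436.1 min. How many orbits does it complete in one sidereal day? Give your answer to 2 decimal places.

12.94

Semi-major axis a = 6371 + 1280 = 7651 km. Period T = 2π√(a³/μ) = 2π√(7651³/398600) = 6660.2 s = 111.00 min.
Orbits per sidereal day = 86166 / 6660.2 = 12.937.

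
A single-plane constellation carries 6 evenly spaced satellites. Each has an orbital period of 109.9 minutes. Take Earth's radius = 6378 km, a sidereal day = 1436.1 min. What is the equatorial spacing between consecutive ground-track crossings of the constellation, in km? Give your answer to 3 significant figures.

511 km

T = 109.9 min = 6594.0 s.
Single-satellite node shift = (6594.0/86166) × 360° = 27.55°.
With 6 satellites evenly phased, successive equator crossings are 27.55/6 = 4.592° apart.
That is 4.592 × 111.3 = 511 km at the equator.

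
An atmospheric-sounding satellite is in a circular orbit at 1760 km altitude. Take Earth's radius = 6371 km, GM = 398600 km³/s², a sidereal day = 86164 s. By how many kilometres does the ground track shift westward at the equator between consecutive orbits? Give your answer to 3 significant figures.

3390 km

Semi-major axis a = 6371 + 1760 = 8131 km. Period T = 2π√(a³/μ) = 2π√(8131³/398600) = 7296.7 s = 121.61 min.
During one orbit Earth rotates (7296.7 / 86164) × 360° = 30.49°.
At the equator that is 30.49° × (2π·6371/360) km/° = 30.49 × 111.2 = 3390 km.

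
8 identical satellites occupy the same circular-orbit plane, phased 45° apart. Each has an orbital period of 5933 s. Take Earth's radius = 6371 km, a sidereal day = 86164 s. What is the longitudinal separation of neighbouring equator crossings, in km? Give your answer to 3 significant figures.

345 km

Single-satellite node shift = (5933.0/86164) × 360° = 24.79°.
With 8 satellites evenly phased, successive equator crossings are 24.79/8 = 3.099° apart.
That is 3.099 × 111.2 = 345 km at the equator.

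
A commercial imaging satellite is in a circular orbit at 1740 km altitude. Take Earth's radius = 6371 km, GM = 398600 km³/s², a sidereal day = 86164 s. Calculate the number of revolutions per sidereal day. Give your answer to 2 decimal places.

11.85

Semi-major axis a = 6371 + 1740 = 8111 km. Period T = 2π√(a³/μ) = 2π√(8111³/398600) = 7269.8 s = 121.16 min.
Orbits per sidereal day = 86164 / 7269.8 = 11.852.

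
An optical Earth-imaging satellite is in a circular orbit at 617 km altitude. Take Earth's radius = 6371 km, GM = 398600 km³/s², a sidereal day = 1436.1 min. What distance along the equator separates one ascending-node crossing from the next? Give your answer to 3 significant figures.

2700 km

Semi-major axis a = 6371 + 617 = 6988 km. Period T = 2π√(a³/μ) = 2π√(6988³/398600) = 5813.5 s = 96.89 min.
During one orbit Earth rotates (5813.5 / 86166) × 360° = 24.29°.
At the equator that is 24.29° × (2π·6371/360) km/° = 24.29 × 111.2 = 2701 km.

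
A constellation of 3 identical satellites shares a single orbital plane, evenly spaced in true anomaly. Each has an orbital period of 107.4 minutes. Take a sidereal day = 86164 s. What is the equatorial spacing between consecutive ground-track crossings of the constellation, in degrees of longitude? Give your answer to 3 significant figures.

8.97°

T = 107.4 min = 6444.0 s.
Single-satellite node shift = (6444.0/86164) × 360° = 26.92°.
With 3 satellites evenly phased, successive equator crossings are 26.92/3 = 8.975° apart.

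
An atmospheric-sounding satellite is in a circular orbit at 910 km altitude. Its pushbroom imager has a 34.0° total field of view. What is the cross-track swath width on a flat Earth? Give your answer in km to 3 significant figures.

Half-angle = 34.0°/2 = 17°.
Swath width ≈ 2h·tan(θ/2) = 2 × 910 × tan(17°) = 556.4 km.

556 km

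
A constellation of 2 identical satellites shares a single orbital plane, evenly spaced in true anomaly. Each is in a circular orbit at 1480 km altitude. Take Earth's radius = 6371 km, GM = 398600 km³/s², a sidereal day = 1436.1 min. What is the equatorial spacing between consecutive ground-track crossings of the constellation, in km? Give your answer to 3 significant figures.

Semi-major axis a = 6371 + 1480 = 7851 km. Period T = 2π√(a³/μ) = 2π√(7851³/398600) = 6923.1 s = 115.38 min.
Single-satellite node shift = (6923.1/86166) × 360° = 28.92°.
With 2 satellites evenly phased, successive equator crossings are 28.92/2 = 14.462° apart.
That is 14.462 × 111.2 = 1608 km at the equator.

1610 km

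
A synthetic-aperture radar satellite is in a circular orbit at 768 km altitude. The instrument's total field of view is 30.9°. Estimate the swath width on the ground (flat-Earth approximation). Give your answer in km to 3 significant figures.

425 km

Half-angle = 30.9°/2 = 15.45°.
Swath width ≈ 2h·tan(θ/2) = 2 × 768 × tan(15.45°) = 424.5 km.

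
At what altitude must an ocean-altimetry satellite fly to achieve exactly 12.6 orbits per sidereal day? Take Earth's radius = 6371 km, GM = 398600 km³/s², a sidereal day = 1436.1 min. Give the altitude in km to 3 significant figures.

1420 km

Required period T = 86166 / 12.6 = 6838.6 s.
From T = 2π√(a³/μ): a = (μ T²/4π²)^(1/3) = (398600 × 6838.6² / 4π²)^(1/3) = 7787 km.
Altitude h = a − R = 7787 − 6371 = 1416 km.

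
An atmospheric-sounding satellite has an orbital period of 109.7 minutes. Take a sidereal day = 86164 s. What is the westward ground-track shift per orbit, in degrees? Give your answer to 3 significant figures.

27.5°

T = 109.7 min = 6582.0 s.
During one orbit Earth rotates (6582.0 / 86164) × 360° = 27.50°.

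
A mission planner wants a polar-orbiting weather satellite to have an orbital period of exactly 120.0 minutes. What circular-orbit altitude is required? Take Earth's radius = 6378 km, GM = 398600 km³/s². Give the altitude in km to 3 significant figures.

1680 km

T = 120.0 min = 7200.0 s.
From T = 2π√(a³/μ): a = (μ T²/4π²)^(1/3) = (398600 × 7200.0² / 4π²)^(1/3) = 8059 km.
Altitude h = a − R = 8059 − 6378 = 1681 km.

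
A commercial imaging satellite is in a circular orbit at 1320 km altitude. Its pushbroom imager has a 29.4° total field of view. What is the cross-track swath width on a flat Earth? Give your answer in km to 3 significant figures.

693 km

Half-angle = 29.4°/2 = 14.7°.
Swath width ≈ 2h·tan(θ/2) = 2 × 1320 × tan(14.7°) = 692.6 km.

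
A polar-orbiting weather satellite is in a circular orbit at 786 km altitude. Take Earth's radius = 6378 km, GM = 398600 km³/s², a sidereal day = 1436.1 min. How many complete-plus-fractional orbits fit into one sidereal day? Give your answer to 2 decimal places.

14.28

Semi-major axis a = 6378 + 786 = 7164 km. Period T = 2π√(a³/μ) = 2π√(7164³/398600) = 6034.5 s = 100.58 min.
Orbits per sidereal day = 86166 / 6034.5 = 14.279.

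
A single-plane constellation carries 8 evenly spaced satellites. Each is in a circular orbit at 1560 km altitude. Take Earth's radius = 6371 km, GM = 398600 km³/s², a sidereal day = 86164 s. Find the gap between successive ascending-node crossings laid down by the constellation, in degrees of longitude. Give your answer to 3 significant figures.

Semi-major axis a = 6371 + 1560 = 7931 km. Period T = 2π√(a³/μ) = 2π√(7931³/398600) = 7029.2 s = 117.15 min.
Single-satellite node shift = (7029.2/86164) × 360° = 29.37°.
With 8 satellites evenly phased, successive equator crossings are 29.37/8 = 3.671° apart.

3.67°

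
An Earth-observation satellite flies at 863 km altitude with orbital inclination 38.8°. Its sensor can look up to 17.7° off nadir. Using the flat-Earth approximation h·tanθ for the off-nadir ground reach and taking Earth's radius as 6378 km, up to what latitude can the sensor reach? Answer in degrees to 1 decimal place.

41.3°

For a prograde orbit the ground track reaches latitude ±i = ±38.8°.
Sensor half-swath on the ground ≈ 863·tan(17.7°) = 275 km = 2.47° of latitude.
Maximum observable latitude ≈ 38.8 + 2.47 = 41.3°.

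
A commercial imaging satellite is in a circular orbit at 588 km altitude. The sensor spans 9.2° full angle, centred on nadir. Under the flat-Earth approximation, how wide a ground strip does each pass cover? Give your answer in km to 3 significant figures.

Half-angle = 9.2°/2 = 4.6°.
Swath width ≈ 2h·tan(θ/2) = 2 × 588 × tan(4.6°) = 94.6 km.

94.6 km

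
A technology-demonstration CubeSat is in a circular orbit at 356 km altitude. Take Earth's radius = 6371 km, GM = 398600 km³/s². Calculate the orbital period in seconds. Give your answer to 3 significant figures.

5490 seconds

Semi-major axis a = 6371 + 356 = 6727 km. Period T = 2π√(a³/μ) = 2π√(6727³/398600) = 5490.9 s = 91.51 min.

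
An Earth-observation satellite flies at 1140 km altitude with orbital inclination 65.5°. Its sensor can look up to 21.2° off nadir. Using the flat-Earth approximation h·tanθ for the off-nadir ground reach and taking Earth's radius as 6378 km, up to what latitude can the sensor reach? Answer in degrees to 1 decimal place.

69.5°

For a prograde orbit the ground track reaches latitude ±i = ±65.5°.
Sensor half-swath on the ground ≈ 1140·tan(21.2°) = 442 km = 3.97° of latitude.
Maximum observable latitude ≈ 65.5 + 3.97 = 69.5°.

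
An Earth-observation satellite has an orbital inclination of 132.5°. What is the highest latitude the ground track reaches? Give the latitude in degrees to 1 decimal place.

Retrograde orbit: the ground track reaches ±(180° − i) = ±(180 − 132.5) = ±47.5°.

47.5°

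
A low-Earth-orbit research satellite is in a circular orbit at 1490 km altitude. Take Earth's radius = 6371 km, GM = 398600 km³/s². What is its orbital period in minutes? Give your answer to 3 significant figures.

116 min

Semi-major axis a = 6371 + 1490 = 7861 km. Period T = 2π√(a³/μ) = 2π√(7861³/398600) = 6936.3 s = 115.61 min.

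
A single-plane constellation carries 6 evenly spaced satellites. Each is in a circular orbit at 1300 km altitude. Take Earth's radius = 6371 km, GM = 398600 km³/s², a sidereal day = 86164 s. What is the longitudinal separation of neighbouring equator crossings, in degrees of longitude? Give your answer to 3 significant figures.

4.66°

Semi-major axis a = 6371 + 1300 = 7671 km. Period T = 2π√(a³/μ) = 2π√(7671³/398600) = 6686.4 s = 111.44 min.
Single-satellite node shift = (6686.4/86164) × 360° = 27.94°.
With 6 satellites evenly phased, successive equator crossings are 27.94/6 = 4.656° apart.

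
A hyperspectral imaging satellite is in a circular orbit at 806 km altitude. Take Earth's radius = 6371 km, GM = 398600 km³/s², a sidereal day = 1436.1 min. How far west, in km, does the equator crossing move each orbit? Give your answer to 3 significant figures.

Semi-major axis a = 6371 + 806 = 7177 km. Period T = 2π√(a³/μ) = 2π√(7177³/398600) = 6051.0 s = 100.85 min.
During one orbit Earth rotates (6051.0 / 86166) × 360° = 25.28°.
At the equator that is 25.28° × (2π·6371/360) km/° = 25.28 × 111.2 = 2811 km.

2810 km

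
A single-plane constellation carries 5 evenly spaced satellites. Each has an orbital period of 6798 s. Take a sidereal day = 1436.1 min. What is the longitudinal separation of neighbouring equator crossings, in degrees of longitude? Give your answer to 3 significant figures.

Single-satellite node shift = (6798.0/86166) × 360° = 28.40°.
With 5 satellites evenly phased, successive equator crossings are 28.40/5 = 5.680° apart.

5.68°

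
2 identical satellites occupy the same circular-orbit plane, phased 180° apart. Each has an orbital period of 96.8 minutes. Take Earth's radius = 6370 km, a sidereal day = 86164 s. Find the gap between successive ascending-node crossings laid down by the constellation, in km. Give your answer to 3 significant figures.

T = 96.8 min = 5808.0 s.
Single-satellite node shift = (5808.0/86164) × 360° = 24.27°.
With 2 satellites evenly phased, successive equator crossings are 24.27/2 = 12.133° apart.
That is 12.133 × 111.2 = 1349 km at the equator.

1350 km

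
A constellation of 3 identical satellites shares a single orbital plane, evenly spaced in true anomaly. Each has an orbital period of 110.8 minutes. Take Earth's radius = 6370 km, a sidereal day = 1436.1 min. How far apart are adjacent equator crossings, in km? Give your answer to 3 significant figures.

1030 km

T = 110.8 min = 6648.0 s.
Single-satellite node shift = (6648.0/86166) × 360° = 27.78°.
With 3 satellites evenly phased, successive equator crossings are 27.78/3 = 9.258° apart.
That is 9.258 × 111.2 = 1029 km at the equator.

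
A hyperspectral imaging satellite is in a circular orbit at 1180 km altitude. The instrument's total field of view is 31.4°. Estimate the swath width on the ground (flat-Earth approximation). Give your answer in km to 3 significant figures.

663 km

Half-angle = 31.4°/2 = 15.7°.
Swath width ≈ 2h·tan(θ/2) = 2 × 1180 × tan(15.7°) = 663.4 km.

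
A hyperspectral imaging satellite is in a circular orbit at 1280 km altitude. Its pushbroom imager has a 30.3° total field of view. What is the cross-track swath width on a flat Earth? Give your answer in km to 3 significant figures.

Half-angle = 30.3°/2 = 15.15°.
Swath width ≈ 2h·tan(θ/2) = 2 × 1280 × tan(15.15°) = 693.1 km.

693 km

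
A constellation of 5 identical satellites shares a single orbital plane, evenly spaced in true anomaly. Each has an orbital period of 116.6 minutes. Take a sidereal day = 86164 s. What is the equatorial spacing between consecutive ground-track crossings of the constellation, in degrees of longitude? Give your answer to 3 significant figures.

5.85°

T = 116.6 min = 6996.0 s.
Single-satellite node shift = (6996.0/86164) × 360° = 29.23°.
With 5 satellites evenly phased, successive equator crossings are 29.23/5 = 5.846° apart.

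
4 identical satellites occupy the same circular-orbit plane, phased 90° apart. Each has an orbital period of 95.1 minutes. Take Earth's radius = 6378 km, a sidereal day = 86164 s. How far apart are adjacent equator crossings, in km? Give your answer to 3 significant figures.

T = 95.1 min = 5706.0 s.
Single-satellite node shift = (5706.0/86164) × 360° = 23.84°.
With 4 satellites evenly phased, successive equator crossings are 23.84/4 = 5.960° apart.
That is 5.960 × 111.3 = 663 km at the equator.

663 km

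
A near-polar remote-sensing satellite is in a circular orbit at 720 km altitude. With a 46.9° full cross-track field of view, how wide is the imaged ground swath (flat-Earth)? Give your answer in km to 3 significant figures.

625 km

Half-angle = 46.9°/2 = 23.45°.
Swath width ≈ 2h·tan(θ/2) = 2 × 720 × tan(23.45°) = 624.6 km.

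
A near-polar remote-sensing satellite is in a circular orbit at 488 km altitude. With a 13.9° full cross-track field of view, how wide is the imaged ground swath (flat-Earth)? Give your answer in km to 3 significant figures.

119 km

Half-angle = 13.9°/2 = 6.95°.
Swath width ≈ 2h·tan(θ/2) = 2 × 488 × tan(6.95°) = 119.0 km.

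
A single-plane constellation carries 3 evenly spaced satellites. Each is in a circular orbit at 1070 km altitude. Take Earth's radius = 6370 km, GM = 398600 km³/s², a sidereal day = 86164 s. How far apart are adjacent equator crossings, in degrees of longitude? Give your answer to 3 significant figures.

Semi-major axis a = 6370 + 1070 = 7440 km. Period T = 2π√(a³/μ) = 2π√(7440³/398600) = 6386.6 s = 106.44 min.
Single-satellite node shift = (6386.6/86164) × 360° = 26.68°.
With 3 satellites evenly phased, successive equator crossings are 26.68/3 = 8.895° apart.

8.89°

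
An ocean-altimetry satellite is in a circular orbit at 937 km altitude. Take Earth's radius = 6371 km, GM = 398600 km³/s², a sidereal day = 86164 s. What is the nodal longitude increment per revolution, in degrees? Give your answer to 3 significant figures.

Semi-major axis a = 6371 + 937 = 7308 km. Period T = 2π√(a³/μ) = 2π√(7308³/398600) = 6217.4 s = 103.62 min.
During one orbit Earth rotates (6217.4 / 86164) × 360° = 25.98°.

26.0°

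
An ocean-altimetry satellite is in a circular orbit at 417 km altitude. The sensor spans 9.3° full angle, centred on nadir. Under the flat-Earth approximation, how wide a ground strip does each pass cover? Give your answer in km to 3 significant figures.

67.8 km

Half-angle = 9.3°/2 = 4.65°.
Swath width ≈ 2h·tan(θ/2) = 2 × 417 × tan(4.65°) = 67.8 km.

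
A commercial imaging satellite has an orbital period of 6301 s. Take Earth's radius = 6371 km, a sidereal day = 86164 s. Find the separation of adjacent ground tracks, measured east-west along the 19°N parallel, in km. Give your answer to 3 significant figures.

2770 km

Node shift per orbit = (6301.0/86164) × 360° = 26.33°.
Equatorial spacing = 26.33 × 111.2 km/° = 2927 km.
At 19° latitude, spacing = 2927 × cos(19°) = 2768 km.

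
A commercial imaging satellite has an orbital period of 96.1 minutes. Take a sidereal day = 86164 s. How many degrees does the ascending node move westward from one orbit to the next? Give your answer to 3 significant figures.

24.1°

T = 96.1 min = 5766.0 s.
During one orbit Earth rotates (5766.0 / 86164) × 360° = 24.09°.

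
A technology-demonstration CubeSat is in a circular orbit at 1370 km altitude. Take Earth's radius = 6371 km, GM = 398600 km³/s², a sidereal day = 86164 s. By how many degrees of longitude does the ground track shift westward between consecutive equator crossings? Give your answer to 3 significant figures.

Semi-major axis a = 6371 + 1370 = 7741 km. Period T = 2π√(a³/μ) = 2π√(7741³/398600) = 6778.1 s = 112.97 min.
During one orbit Earth rotates (6778.1 / 86164) × 360° = 28.32°.

28.3°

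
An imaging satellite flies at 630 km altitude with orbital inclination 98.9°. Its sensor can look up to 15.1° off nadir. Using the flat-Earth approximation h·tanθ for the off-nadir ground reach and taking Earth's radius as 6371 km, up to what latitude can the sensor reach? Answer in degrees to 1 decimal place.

Retrograde orbit: the ground track reaches ±(180° − i) = ±(180 − 98.9) = ±81.1°.
Sensor half-swath on the ground ≈ 630·tan(15.1°) = 170 km = 1.53° of latitude.
Maximum observable latitude ≈ 81.1 + 1.53 = 82.6°.

82.6°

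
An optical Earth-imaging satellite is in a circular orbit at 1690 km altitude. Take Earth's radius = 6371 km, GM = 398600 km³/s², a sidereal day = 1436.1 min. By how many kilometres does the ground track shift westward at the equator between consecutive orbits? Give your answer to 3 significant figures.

Semi-major axis a = 6371 + 1690 = 8061 km. Period T = 2π√(a³/μ) = 2π√(8061³/398600) = 7202.7 s = 120.04 min.
During one orbit Earth rotates (7202.7 / 86166) × 360° = 30.09°.
At the equator that is 30.09° × (2π·6371/360) km/° = 30.09 × 111.2 = 3346 km.

3350 km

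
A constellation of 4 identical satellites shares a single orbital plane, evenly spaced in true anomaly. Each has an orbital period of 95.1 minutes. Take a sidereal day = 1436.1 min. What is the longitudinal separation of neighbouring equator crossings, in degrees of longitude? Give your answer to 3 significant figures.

T = 95.1 min = 5706.0 s.
Single-satellite node shift = (5706.0/86166) × 360° = 23.84°.
With 4 satellites evenly phased, successive equator crossings are 23.84/4 = 5.960° apart.

5.96°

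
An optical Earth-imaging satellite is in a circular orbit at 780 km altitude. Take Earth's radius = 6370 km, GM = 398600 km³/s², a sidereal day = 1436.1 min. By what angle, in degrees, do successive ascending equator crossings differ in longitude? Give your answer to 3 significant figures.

Semi-major axis a = 6370 + 780 = 7150 km. Period T = 2π√(a³/μ) = 2π√(7150³/398600) = 6016.9 s = 100.28 min.
During one orbit Earth rotates (6016.9 / 86166) × 360° = 25.14°.

25.1°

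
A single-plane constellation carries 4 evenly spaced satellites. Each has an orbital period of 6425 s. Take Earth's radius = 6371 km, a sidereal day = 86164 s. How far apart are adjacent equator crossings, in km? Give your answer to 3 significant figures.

746 km

Single-satellite node shift = (6425.0/86164) × 360° = 26.84°.
With 4 satellites evenly phased, successive equator crossings are 26.84/4 = 6.711° apart.
That is 6.711 × 111.2 = 746 km at the equator.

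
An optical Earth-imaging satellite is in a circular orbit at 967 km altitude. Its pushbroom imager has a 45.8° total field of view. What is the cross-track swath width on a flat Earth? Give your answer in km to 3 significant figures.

Half-angle = 45.8°/2 = 22.9°.
Swath width ≈ 2h·tan(θ/2) = 2 × 967 × tan(22.9°) = 817.0 km.

817 km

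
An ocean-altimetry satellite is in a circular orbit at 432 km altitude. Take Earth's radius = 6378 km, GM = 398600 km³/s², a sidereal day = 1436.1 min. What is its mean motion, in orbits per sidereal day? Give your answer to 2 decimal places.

15.41

Semi-major axis a = 6378 + 432 = 6810 km. Period T = 2π√(a³/μ) = 2π√(6810³/398600) = 5592.8 s = 93.21 min.
Orbits per sidereal day = 86166 / 5592.8 = 15.407.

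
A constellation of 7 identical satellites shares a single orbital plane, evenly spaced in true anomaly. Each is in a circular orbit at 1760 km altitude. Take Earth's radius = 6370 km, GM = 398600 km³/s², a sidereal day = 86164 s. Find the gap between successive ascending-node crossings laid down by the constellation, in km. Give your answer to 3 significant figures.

Semi-major axis a = 6370 + 1760 = 8130 km. Period T = 2π√(a³/μ) = 2π√(8130³/398600) = 7295.4 s = 121.59 min.
Single-satellite node shift = (7295.4/86164) × 360° = 30.48°.
With 7 satellites evenly phased, successive equator crossings are 30.48/7 = 4.354° apart.
That is 4.354 × 111.2 = 484 km at the equator.

484 km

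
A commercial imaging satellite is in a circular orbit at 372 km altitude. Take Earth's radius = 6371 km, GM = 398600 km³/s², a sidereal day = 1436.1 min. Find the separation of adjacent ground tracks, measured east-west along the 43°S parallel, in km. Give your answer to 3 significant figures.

1870 km

Semi-major axis a = 6371 + 372 = 6743 km. Period T = 2π√(a³/μ) = 2π√(6743³/398600) = 5510.5 s = 91.84 min.
Node shift per orbit = (5510.5/86166) × 360° = 23.02°.
Equatorial spacing = 23.02 × 111.2 km/° = 2560 km.
At 43° latitude, spacing = 2560 × cos(43°) = 1872 km.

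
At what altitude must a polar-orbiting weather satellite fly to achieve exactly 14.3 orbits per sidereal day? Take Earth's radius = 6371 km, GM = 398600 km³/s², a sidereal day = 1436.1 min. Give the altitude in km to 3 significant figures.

786 km

Required period T = 86166 / 14.3 = 6025.6 s.
From T = 2π√(a³/μ): a = (μ T²/4π²)^(1/3) = (398600 × 6025.6² / 4π²)^(1/3) = 7157 km.
Altitude h = a − R = 7157 − 6371 = 786 km.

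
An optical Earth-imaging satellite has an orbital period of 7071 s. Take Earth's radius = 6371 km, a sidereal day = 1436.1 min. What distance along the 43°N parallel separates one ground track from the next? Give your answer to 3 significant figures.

2400 km

Node shift per orbit = (7071.0/86166) × 360° = 29.54°.
Equatorial spacing = 29.54 × 111.2 km/° = 3285 km.
At 43° latitude, spacing = 3285 × cos(43°) = 2402 km.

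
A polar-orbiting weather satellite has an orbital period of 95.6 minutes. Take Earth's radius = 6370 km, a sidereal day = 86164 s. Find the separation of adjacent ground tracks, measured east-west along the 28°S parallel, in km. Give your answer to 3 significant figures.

2350 km

T = 95.6 min = 5736.0 s.
Node shift per orbit = (5736.0/86164) × 360° = 23.97°.
Equatorial spacing = 23.97 × 111.2 km/° = 2664 km.
At 28° latitude, spacing = 2664 × cos(28°) = 2353 km.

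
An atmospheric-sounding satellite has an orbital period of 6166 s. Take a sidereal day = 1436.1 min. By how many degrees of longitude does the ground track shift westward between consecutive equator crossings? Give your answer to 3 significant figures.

25.8°

During one orbit Earth rotates (6166.0 / 86166) × 360° = 25.76°.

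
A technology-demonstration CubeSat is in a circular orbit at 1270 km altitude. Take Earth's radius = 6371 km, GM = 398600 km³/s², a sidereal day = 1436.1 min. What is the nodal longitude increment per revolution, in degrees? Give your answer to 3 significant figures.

Semi-major axis a = 6371 + 1270 = 7641 km. Period T = 2π√(a³/μ) = 2π√(7641³/398600) = 6647.2 s = 110.79 min.
During one orbit Earth rotates (6647.2 / 86166) × 360° = 27.77°.

27.8°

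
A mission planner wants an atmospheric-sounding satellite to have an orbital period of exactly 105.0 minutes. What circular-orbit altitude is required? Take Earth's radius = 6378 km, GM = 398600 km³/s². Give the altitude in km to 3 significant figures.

T = 105.0 min = 6300.0 s.
From T = 2π√(a³/μ): a = (μ T²/4π²)^(1/3) = (398600 × 6300.0² / 4π²)^(1/3) = 7373 km.
Altitude h = a − R = 7373 − 6378 = 995 km.

995 km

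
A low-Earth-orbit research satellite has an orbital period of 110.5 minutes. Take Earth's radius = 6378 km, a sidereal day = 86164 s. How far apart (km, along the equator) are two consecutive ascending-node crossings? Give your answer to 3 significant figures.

T = 110.5 min = 6630.0 s.
During one orbit Earth rotates (6630.0 / 86164) × 360° = 27.70°.
At the equator that is 27.70° × (2π·6378/360) km/° = 27.70 × 111.3 = 3084 km.

3080 km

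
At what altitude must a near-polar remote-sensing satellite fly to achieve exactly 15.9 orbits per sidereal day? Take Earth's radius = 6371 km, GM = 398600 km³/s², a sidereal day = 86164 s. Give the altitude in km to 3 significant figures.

Required period T = 86164 / 15.9 = 5419.1 s.
From T = 2π√(a³/μ): a = (μ T²/4π²)^(1/3) = (398600 × 5419.1² / 4π²)^(1/3) = 6668 km.
Altitude h = a − R = 6668 − 6371 = 297 km.

297 km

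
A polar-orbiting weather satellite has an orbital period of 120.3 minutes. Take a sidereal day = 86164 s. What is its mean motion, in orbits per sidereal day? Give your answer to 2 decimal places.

T = 120.3 min = 7218.0 s.
Orbits per sidereal day = 86164 / 7218.0 = 11.937.

11.94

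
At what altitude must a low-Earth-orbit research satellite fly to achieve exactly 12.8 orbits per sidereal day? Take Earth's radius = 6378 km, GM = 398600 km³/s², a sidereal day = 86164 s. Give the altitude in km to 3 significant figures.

1330 km

Required period T = 86164 / 12.8 = 6731.6 s.
From T = 2π√(a³/μ): a = (μ T²/4π²)^(1/3) = (398600 × 6731.6² / 4π²)^(1/3) = 7706 km.
Altitude h = a − R = 7706 − 6378 = 1328 km.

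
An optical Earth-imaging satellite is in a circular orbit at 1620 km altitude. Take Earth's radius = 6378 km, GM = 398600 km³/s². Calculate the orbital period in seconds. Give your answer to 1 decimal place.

Semi-major axis a = 6378 + 1620 = 7998 km. Period T = 2π√(a³/μ) = 2π√(7998³/398600) = 7118.4 s = 118.64 min.

7118.4 seconds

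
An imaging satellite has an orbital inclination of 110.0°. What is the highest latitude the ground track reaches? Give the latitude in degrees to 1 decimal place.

Retrograde orbit: the ground track reaches ±(180° − i) = ±(180 − 110.0) = ±70.0°.

70.0°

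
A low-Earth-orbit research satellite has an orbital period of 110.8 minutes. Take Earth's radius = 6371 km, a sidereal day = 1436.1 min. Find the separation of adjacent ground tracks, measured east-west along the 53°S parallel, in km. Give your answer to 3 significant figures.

T = 110.8 min = 6648.0 s.
Node shift per orbit = (6648.0/86166) × 360° = 27.78°.
Equatorial spacing = 27.78 × 111.2 km/° = 3088 km.
At 53° latitude, spacing = 3088 × cos(53°) = 1859 km.

1860 km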